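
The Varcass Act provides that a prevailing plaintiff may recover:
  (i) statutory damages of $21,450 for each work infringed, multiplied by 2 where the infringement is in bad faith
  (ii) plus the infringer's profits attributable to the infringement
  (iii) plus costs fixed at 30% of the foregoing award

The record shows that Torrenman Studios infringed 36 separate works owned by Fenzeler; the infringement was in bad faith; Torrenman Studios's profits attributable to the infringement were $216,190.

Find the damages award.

$2,288,767

Statutory damages: 36 × $21,450 = $772,200
Doubled: 2 × $772,200 = $1,544,400
Combined award: $1,544,400 + $216,190 = $1,760,590
Costs: 30% of $1,760,590 = $528,177
Award plus costs: $1,760,590 + $528,177 = $2,288,767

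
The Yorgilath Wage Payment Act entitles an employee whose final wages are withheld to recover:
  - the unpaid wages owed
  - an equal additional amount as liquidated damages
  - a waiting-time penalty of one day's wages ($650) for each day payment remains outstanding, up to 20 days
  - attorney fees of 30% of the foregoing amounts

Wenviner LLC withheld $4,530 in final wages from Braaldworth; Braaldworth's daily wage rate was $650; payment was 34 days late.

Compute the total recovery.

$28,678

Liquidated damages (equal amount): $4,530
Penalty days: min(34, 20) = 20
Waiting-time penalty: 20 × $650 = $13,000
Subtotal: $4,530 + $4,530 + $13,000 = $22,060
Attorney fees: 30% of $22,060 = $6,618
Total award: $22,060 + $6,618 = $28,678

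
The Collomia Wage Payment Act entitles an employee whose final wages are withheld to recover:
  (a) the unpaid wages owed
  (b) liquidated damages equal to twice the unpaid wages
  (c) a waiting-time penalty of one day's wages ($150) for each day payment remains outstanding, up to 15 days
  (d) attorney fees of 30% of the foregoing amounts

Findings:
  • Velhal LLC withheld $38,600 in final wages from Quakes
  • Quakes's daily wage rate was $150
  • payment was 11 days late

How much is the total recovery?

Total award: $152,685

Doubled: 2 × $38,600 = $77,200
Penalty days: min(11, 15) = 11
Waiting-time penalty: 11 × $150 = $1,650
Subtotal: $38,600 + $77,200 + $1,650 = $117,450
Attorney fees: 30% of $117,450 = $35,235
Total award: $117,450 + $35,235 = $152,685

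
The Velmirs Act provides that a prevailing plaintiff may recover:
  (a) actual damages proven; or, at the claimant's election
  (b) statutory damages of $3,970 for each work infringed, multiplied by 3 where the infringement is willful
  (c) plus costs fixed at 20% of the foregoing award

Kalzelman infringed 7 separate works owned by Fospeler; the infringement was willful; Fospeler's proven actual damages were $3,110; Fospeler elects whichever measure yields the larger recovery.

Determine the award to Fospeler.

Statutory damages: 7 × $3,970 = $27,790
Trebled: 3 × $27,790 = $83,370
Greater of actual damages ($3,110) or enhanced statutory damages ($83,370): $83,370
Costs: 20% of $83,370 = $16,674
Award plus costs: $83,370 + $16,674 = $100,044

Award: $100,044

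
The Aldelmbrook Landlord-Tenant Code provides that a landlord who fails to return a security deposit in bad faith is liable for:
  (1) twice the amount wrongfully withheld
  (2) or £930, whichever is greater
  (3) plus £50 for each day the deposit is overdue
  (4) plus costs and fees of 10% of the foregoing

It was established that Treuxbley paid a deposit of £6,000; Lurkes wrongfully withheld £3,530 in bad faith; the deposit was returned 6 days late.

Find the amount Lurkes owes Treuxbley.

£8,096

Doubled: 2 × £3,530 = £7,060
Minimum £930: £7,060 meets the minimum, no increase.
Late-return penalty: 6 × £50 = £300
Damages plus late penalty: £7,060 + £300 = £7,360
Costs and fees: 10% of £7,360 = £736
Total recovery: £7,360 + £736 = £8,096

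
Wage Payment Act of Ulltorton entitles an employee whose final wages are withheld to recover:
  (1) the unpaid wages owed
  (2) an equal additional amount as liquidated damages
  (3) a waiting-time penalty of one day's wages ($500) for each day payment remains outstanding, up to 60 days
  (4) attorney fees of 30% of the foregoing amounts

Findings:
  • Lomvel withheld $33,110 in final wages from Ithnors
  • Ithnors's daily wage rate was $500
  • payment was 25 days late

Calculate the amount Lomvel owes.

$102,336

Liquidated damages (equal amount): $33,110
Penalty days: min(25, 60) = 25
Waiting-time penalty: 25 × $500 = $12,500
Subtotal: $33,110 + $33,110 + $12,500 = $78,720
Attorney fees: 30% of $78,720 = $23,616
Total award: $78,720 + $23,616 = $102,336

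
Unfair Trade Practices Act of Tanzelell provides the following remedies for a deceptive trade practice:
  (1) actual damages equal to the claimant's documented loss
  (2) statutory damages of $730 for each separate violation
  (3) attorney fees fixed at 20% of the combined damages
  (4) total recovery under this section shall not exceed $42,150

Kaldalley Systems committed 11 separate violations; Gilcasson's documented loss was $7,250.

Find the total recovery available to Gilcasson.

Statutory damages: 11 × $730 = $8,030
Combined damages: $7,250 + $8,030 = $15,280
Attorney fees: 20% of $15,280 = $3,056
Total before cap: $15,280 + $3,056 = $18,336
Cap at $42,150: $18,336 is within the cap, no reduction.

$18,336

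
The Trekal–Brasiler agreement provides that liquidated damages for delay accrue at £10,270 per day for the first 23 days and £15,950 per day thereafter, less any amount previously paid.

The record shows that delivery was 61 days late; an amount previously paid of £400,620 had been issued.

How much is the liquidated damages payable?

First 23 days: 23 × £10,270 = £236,210
Remaining days: (61 − 23) × £15,950 = £606,100
Accrued per-day damages: £236,210 + £606,100 = £842,310
Less amount previously paid: £842,310 − £400,620 = £441,690

Liquidated damages: £441,690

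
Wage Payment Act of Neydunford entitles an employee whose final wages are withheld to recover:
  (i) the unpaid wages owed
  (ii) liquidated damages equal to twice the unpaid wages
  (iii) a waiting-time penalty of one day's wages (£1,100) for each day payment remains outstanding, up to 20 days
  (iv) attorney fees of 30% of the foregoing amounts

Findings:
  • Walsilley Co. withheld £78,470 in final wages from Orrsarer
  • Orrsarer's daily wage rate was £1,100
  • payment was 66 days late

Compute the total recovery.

Doubled: 2 × £78,470 = £156,940
Penalty days: min(66, 20) = 20
Waiting-time penalty: 20 × £1,100 = £22,000
Subtotal: £78,470 + £156,940 + £22,000 = £257,410
Attorney fees: 30% of £257,410 = £77,223
Total award: £257,410 + £77,223 = £334,633

£334,633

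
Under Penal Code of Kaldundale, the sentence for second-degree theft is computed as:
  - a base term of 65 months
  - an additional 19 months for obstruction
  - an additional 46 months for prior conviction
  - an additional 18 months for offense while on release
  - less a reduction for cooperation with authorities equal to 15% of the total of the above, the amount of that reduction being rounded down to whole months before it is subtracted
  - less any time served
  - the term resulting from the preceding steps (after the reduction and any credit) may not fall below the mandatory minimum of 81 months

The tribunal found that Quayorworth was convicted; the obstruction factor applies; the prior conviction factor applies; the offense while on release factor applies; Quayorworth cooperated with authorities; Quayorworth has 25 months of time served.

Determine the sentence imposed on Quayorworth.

101 months

Obstruction enhancement: +19 months
Prior conviction enhancement: +46 months
Offense while on release enhancement: +18 months
Adjusted term: 65 months + 19 months + 46 months + 18 months = 148 months
Cooperation with authorities reduction: 15% of 148 months = 22 months (rounded down)
After reduction: 148 − 22 = 126 months
Less time served: 126 months − 25 months = 101 months
Minimum 81 months: 101 months meets the minimum, no increase.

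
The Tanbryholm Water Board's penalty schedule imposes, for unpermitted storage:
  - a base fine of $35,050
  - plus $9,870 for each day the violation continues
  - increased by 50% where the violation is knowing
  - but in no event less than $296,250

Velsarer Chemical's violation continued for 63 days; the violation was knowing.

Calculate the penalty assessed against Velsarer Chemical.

$985,290

Per-day component: 63 × $9,870 = $621,810
Base plus per-day: $35,050 + $621,810 = $656,860
Enhancement: 50% of $656,860 = $328,430
Enhanced fine: $656,860 + $328,430 = $985,290
Minimum $296,250: $985,290 meets the minimum, no increase.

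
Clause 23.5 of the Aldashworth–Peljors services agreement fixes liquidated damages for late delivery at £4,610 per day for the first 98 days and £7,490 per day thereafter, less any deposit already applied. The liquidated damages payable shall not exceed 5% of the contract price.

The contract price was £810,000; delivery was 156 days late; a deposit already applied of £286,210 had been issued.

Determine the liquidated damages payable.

First 98 days: 98 × £4,610 = £451,780
Remaining days: (156 − 98) × £7,490 = £434,420
Accrued per-day damages: £451,780 + £434,420 = £886,200
Less deposit already applied: £886,200 − £286,210 = £599,990
Cap: 5% of £810,000 = £40,500
Cap at £40,500: £599,990 exceeds the cap → £40,500

£40,500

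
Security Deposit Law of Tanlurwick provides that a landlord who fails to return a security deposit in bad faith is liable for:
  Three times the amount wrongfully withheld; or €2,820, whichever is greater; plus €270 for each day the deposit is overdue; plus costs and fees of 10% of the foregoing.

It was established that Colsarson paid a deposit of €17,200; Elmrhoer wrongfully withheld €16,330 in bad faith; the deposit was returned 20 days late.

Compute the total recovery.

Trebled: 3 × €16,330 = €48,990
Minimum €2,820: €48,990 meets the minimum, no increase.
Late-return penalty: 20 × €270 = €5,400
Damages plus late penalty: €48,990 + €5,400 = €54,390
Costs and fees: 10% of €54,390 = €5,439
Total recovery: €54,390 + €5,439 = €59,829

€59,829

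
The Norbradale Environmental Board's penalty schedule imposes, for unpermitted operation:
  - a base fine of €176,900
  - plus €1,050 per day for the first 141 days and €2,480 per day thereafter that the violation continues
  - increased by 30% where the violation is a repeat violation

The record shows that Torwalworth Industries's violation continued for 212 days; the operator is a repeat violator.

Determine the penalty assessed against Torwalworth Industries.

€651,339

First 141 days: 141 × €1,050 = €148,050
Remaining days: (212 − 141) × €2,480 = €176,080
Per-day component: €148,050 + €176,080 = €324,130
Base plus per-day: €176,900 + €324,130 = €501,030
Enhancement: 30% of €501,030 = €150,309
Enhanced fine: €501,030 + €150,309 = €651,339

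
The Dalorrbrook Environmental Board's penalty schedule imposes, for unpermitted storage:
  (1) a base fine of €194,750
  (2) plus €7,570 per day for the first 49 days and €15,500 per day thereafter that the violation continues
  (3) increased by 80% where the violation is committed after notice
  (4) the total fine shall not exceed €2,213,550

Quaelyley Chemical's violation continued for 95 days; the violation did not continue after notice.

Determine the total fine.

First 49 days: 49 × €7,570 = €370,930
Remaining days: (95 − 49) × €15,500 = €713,000
Per-day component: €370,930 + €713,000 = €1,083,930
Base plus per-day: €194,750 + €1,083,930 = €1,278,680
The violation did not continue after notice: no 80% increase.
Cap at €2,213,550: €1,278,680 is within the cap, no reduction.

€1,278,680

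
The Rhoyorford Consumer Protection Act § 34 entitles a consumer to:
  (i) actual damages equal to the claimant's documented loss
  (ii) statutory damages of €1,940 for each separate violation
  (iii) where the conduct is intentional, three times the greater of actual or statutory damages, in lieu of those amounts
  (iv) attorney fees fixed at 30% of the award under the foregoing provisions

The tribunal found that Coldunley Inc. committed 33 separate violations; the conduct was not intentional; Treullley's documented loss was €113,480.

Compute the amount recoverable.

€230,750

Statutory damages: 33 × €1,940 = €64,020
Conduct not intentional: the in-lieu enhancement does not apply.
Actual plus statutory damages: €113,480 + €64,020 = €177,500
Attorney fees: 30% of €177,500 = €53,250
Total recovery: €177,500 + €53,250 = €230,750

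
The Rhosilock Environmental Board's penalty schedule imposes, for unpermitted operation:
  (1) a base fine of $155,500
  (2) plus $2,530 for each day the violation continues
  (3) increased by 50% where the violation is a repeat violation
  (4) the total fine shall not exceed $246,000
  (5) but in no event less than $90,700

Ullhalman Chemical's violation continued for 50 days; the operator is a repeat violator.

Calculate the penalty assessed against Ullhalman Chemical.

$246,000

Per-day component: 50 × $2,530 = $126,500
Base plus per-day: $155,500 + $126,500 = $282,000
Enhancement: 50% of $282,000 = $141,000
Enhanced fine: $282,000 + $141,000 = $423,000
Cap at $246,000: $423,000 exceeds the cap → $246,000
Minimum $90,700: $246,000 meets the minimum, no increase.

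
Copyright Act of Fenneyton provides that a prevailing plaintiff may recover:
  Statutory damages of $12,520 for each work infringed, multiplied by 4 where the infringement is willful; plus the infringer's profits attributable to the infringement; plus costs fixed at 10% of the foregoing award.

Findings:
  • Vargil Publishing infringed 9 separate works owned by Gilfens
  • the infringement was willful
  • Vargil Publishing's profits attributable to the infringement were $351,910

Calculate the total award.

Statutory damages: 9 × $12,520 = $112,680
Multiplied by 4: 4 × $112,680 = $450,720
Combined award: $450,720 + $351,910 = $802,630
Costs: 10% of $802,630 = $80,263
Award plus costs: $802,630 + $80,263 = $882,893

$882,893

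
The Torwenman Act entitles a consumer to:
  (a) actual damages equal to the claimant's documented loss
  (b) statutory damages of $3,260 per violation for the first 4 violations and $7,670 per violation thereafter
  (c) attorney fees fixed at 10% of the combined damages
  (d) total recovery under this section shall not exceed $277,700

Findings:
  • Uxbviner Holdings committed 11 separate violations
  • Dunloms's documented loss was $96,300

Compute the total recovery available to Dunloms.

First 4 violations: 4 × $3,260 = $13,040
Remaining violations: (11 − 4) × $7,670 = $53,690
Statutory damages: $13,040 + $53,690 = $66,730
Combined damages: $96,300 + $66,730 = $163,030
Attorney fees: 10% of $163,030 = $16,303
Total before cap: $163,030 + $16,303 = $179,333
Cap at $277,700: $179,333 is within the cap, no reduction.

$179,333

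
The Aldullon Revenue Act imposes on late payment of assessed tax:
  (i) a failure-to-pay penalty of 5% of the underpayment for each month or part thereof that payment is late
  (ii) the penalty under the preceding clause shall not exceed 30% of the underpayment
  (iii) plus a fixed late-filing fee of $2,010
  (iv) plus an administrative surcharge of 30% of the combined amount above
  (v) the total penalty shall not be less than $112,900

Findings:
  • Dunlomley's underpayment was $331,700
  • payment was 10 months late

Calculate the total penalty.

Accrued rate: 5% × 10 = 50%, capped at 30% → 30%
Failure-to-pay penalty: 30% of $331,700 = $99,510
Penalty before surcharge: $99,510 + $2,010 = $101,520
Administrative surcharge: 30% of $101,520 = $30,456
Total penalty: $101,520 + $30,456 = $131,976
Minimum $112,900: $131,976 meets the minimum, no increase.

$131,976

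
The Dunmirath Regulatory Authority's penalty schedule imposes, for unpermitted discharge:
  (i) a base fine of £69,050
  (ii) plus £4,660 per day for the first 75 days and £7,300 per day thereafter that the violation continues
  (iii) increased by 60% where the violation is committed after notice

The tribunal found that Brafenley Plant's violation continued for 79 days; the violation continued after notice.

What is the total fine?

£716,400

First 75 days: 75 × £4,660 = £349,500
Remaining days: (79 − 75) × £7,300 = £29,200
Per-day component: £349,500 + £29,200 = £378,700
Base plus per-day: £69,050 + £378,700 = £447,750
Enhancement: 60% of £447,750 = £268,650
Enhanced fine: £447,750 + £268,650 = £716,400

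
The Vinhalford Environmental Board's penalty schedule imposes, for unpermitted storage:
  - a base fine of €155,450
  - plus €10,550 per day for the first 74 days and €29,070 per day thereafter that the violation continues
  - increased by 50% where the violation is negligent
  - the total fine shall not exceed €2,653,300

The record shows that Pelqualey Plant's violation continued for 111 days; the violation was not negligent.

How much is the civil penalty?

€2,011,740

First 74 days: 74 × €10,550 = €780,700
Remaining days: (111 − 74) × €29,070 = €1,075,590
Per-day component: €780,700 + €1,075,590 = €1,856,290
Base plus per-day: €155,450 + €1,856,290 = €2,011,740
The violation was not negligent: no 50% increase.
Cap at €2,653,300: €2,011,740 is within the cap, no reduction.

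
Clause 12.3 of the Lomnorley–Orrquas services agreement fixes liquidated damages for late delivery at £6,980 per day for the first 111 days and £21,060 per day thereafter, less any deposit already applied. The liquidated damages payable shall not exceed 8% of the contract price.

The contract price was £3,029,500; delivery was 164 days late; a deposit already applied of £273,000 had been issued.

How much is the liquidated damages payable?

First 111 days: 111 × £6,980 = £774,780
Remaining days: (164 − 111) × £21,060 = £1,116,180
Accrued per-day damages: £774,780 + £1,116,180 = £1,890,960
Less deposit already applied: £1,890,960 − £273,000 = £1,617,960
Cap: 8% of £3,029,500 = £242,360
Cap at £242,360: £1,617,960 exceeds the cap → £242,360

£242,360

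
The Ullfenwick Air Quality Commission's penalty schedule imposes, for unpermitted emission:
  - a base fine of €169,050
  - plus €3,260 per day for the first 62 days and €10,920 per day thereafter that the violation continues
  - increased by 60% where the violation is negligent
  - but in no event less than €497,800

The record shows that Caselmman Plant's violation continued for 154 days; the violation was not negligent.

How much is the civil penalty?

First 62 days: 62 × €3,260 = €202,120
Remaining days: (154 − 62) × €10,920 = €1,004,640
Per-day component: €202,120 + €1,004,640 = €1,206,760
Base plus per-day: €169,050 + €1,206,760 = €1,375,810
The violation was not negligent: no 60% increase.
Minimum €497,800: €1,375,810 meets the minimum, no increase.

€1,375,810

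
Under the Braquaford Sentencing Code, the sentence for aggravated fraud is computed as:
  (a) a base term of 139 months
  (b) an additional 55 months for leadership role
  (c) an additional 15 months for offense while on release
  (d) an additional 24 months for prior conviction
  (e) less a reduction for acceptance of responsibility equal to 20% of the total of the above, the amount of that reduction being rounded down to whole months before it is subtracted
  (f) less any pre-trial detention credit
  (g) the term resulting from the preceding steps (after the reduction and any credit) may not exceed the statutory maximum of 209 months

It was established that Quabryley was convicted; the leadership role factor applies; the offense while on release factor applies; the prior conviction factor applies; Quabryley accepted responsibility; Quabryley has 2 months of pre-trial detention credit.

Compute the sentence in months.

Leadership role enhancement: +55 months
Offense while on release enhancement: +15 months
Prior conviction enhancement: +24 months
Adjusted term: 139 months + 55 months + 15 months + 24 months = 233 months
Acceptance of responsibility reduction: 20% of 233 months = 46 months (rounded down)
After reduction: 233 − 46 = 187 months
Less pre-trial detention credit: 187 months − 2 months = 185 months
Cap at 209 months: 185 months is within the cap, no reduction.

185 months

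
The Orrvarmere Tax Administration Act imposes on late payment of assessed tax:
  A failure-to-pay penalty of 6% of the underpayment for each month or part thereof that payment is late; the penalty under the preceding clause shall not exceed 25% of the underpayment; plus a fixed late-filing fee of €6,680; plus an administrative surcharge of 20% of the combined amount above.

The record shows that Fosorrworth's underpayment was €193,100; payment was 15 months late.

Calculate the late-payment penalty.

Accrued rate: 6% × 15 = 90%, capped at 25% → 25%
Failure-to-pay penalty: 25% of €193,100 = €48,275
Penalty before surcharge: €48,275 + €6,680 = €54,955
Administrative surcharge: 20% of €54,955 = €10,991
Total penalty: €54,955 + €10,991 = €65,946

€65,946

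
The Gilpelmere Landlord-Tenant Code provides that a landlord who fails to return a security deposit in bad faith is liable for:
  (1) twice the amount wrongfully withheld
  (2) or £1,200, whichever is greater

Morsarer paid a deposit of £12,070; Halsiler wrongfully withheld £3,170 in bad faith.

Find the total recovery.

Recovery: £6,340

Doubled: 2 × £3,170 = £6,340
Minimum £1,200: £6,340 meets the minimum, no increase.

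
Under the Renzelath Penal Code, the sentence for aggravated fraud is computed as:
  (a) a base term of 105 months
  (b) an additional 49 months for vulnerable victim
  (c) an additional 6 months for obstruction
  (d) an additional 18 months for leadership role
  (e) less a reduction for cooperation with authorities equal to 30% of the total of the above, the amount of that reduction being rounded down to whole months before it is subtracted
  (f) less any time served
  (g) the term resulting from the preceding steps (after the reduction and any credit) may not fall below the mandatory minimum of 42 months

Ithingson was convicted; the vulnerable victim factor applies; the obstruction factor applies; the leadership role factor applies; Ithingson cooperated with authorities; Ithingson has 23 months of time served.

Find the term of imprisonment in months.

Vulnerable victim enhancement: +49 months
Obstruction enhancement: +6 months
Leadership role enhancement: +18 months
Adjusted term: 105 months + 49 months + 6 months + 18 months = 178 months
Cooperation with authorities reduction: 30% of 178 months = 53 months (rounded down)
After reduction: 178 − 53 = 125 months
Less time served: 125 months − 23 months = 102 months
Minimum 42 months: 102 months meets the minimum, no increase.

102 months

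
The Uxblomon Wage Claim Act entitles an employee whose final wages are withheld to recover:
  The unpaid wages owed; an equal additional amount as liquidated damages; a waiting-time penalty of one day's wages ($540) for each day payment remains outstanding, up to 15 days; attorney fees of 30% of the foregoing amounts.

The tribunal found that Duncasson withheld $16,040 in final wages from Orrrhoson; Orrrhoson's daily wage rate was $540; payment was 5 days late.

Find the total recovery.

$45,214

Liquidated damages (equal amount): $16,040
Penalty days: min(5, 15) = 5
Waiting-time penalty: 5 × $540 = $2,700
Subtotal: $16,040 + $16,040 + $2,700 = $34,780
Attorney fees: 30% of $34,780 = $10,434
Total award: $34,780 + $10,434 = $45,214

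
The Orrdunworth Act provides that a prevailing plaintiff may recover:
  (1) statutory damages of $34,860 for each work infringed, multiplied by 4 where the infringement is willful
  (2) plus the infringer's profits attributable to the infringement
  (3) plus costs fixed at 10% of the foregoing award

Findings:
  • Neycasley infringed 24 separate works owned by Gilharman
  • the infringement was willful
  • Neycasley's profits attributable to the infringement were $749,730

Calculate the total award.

Statutory damages: 24 × $34,860 = $836,640
Multiplied by 4: 4 × $836,640 = $3,346,560
Combined award: $3,346,560 + $749,730 = $4,096,290
Costs: 10% of $4,096,290 = $409,629
Award plus costs: $4,096,290 + $409,629 = $4,505,919

$4,505,919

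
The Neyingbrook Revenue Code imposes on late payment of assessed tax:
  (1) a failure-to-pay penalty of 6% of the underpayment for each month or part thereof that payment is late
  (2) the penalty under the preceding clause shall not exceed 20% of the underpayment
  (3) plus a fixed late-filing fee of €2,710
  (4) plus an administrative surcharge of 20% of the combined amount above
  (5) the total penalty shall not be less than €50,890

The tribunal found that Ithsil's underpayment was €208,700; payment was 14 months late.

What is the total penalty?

Accrued rate: 6% × 14 = 84%, capped at 20% → 20%
Failure-to-pay penalty: 20% of €208,700 = €41,740
Penalty before surcharge: €41,740 + €2,710 = €44,450
Administrative surcharge: 20% of €44,450 = €8,890
Total penalty: €44,450 + €8,890 = €53,340
Minimum €50,890: €53,340 meets the minimum, no increase.

€53,340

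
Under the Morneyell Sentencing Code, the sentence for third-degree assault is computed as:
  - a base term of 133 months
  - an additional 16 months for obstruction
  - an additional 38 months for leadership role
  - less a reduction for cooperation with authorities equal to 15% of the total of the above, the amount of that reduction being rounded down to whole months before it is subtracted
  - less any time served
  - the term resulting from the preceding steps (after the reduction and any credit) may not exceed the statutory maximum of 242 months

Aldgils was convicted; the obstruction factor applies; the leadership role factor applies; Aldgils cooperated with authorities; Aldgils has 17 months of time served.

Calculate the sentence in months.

142 months

Obstruction enhancement: +16 months
Leadership role enhancement: +38 months
Adjusted term: 133 months + 16 months + 38 months = 187 months
Cooperation with authorities reduction: 15% of 187 months = 28 months (rounded down)
After reduction: 187 − 28 = 159 months
Less time served: 159 months − 17 months = 142 months
Cap at 242 months: 142 months is within the cap, no reduction.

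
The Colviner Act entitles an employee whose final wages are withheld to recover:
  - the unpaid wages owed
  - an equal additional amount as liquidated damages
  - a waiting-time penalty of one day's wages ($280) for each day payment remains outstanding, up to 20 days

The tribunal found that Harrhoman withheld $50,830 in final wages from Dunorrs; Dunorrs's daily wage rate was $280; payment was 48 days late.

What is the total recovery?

Total award: $107,260

Liquidated damages (equal amount): $50,830
Penalty days: min(48, 20) = 20
Waiting-time penalty: 20 × $280 = $5,600
Total award: $50,830 + $50,830 + $5,600 = $107,260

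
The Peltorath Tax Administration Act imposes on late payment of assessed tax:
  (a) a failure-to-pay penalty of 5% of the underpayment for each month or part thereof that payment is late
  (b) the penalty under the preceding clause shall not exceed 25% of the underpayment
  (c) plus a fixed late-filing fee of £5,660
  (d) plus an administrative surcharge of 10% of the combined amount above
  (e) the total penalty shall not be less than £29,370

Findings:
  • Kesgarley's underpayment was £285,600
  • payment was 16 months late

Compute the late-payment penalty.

£84,766

Accrued rate: 5% × 16 = 80%, capped at 25% → 25%
Failure-to-pay penalty: 25% of £285,600 = £71,400
Penalty before surcharge: £71,400 + £5,660 = £77,060
Administrative surcharge: 10% of £77,060 = £7,706
Total penalty: £77,060 + £7,706 = £84,766
Minimum £29,370: £84,766 meets the minimum, no increase.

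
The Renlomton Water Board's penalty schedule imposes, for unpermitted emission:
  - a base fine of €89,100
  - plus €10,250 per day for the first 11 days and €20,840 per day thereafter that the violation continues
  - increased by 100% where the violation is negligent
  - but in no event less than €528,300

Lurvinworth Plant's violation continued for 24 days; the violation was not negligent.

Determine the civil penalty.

€528,300

First 11 days: 11 × €10,250 = €112,750
Remaining days: (24 − 11) × €20,840 = €270,920
Per-day component: €112,750 + €270,920 = €383,670
Base plus per-day: €89,100 + €383,670 = €472,770
The violation was not negligent: no 100% increase.
Minimum €528,300: €472,770 is below the minimum → €528,300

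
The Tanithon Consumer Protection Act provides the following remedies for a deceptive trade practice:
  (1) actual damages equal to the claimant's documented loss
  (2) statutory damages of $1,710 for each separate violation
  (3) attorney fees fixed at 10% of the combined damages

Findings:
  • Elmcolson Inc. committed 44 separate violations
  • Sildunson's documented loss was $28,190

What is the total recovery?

Total recovery: $113,773

Statutory damages: 44 × $1,710 = $75,240
Combined damages: $28,190 + $75,240 = $103,430
Attorney fees: 10% of $103,430 = $10,343
Total recovery: $103,430 + $10,343 = $113,773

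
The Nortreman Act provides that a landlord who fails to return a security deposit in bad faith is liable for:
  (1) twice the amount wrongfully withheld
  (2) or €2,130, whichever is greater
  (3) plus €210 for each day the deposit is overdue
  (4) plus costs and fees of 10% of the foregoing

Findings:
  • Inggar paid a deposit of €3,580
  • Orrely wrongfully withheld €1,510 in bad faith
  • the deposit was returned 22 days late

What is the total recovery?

Recovery: €8,404

Doubled: 2 × €1,510 = €3,020
Minimum €2,130: €3,020 meets the minimum, no increase.
Late-return penalty: 22 × €210 = €4,620
Damages plus late penalty: €3,020 + €4,620 = €7,640
Costs and fees: 10% of €7,640 = €764
Total recovery: €7,640 + €764 = €8,404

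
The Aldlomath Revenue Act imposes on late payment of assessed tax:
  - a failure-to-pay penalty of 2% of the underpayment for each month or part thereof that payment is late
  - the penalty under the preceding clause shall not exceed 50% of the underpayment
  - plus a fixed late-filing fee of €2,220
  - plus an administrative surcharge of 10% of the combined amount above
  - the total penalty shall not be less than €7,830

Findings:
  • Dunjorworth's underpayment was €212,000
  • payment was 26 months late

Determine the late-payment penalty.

Accrued rate: 2% × 26 = 52%, capped at 50% → 50%
Failure-to-pay penalty: 50% of €212,000 = €106,000
Penalty before surcharge: €106,000 + €2,220 = €108,220
Administrative surcharge: 10% of €108,220 = €10,822
Total penalty: €108,220 + €10,822 = €119,042
Minimum €7,830: €119,042 meets the minimum, no increase.

€119,042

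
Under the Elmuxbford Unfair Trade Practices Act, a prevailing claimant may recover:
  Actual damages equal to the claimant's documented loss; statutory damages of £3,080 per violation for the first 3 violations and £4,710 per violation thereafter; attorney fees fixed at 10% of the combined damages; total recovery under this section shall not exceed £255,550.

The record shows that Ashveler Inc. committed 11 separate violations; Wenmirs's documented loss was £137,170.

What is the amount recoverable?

£202,499

First 3 violations: 3 × £3,080 = £9,240
Remaining violations: (11 − 3) × £4,710 = £37,680
Statutory damages: £9,240 + £37,680 = £46,920
Combined damages: £137,170 + £46,920 = £184,090
Attorney fees: 10% of £184,090 = £18,409
Total before cap: £184,090 + £18,409 = £202,499
Cap at £255,550: £202,499 is within the cap, no reduction.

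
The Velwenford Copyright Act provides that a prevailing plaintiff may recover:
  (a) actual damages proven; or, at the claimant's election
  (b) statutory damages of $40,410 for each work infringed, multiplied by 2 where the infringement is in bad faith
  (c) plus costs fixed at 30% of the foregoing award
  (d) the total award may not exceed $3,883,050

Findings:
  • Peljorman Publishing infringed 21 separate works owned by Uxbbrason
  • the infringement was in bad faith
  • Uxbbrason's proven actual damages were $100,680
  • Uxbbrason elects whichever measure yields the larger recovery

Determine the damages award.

Statutory damages: 21 × $40,410 = $848,610
Doubled: 2 × $848,610 = $1,697,220
Greater of actual damages ($100,680) or enhanced statutory damages ($1,697,220): $1,697,220
Costs: 30% of $1,697,220 = $509,166
Award plus costs: $1,697,220 + $509,166 = $2,206,386
Cap at $3,883,050: $2,206,386 is within the cap, no reduction.

Award: $2,206,386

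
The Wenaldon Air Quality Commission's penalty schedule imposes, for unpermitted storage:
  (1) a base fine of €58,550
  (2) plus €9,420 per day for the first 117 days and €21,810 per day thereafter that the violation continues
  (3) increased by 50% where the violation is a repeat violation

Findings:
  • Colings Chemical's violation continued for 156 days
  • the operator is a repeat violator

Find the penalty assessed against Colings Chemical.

€3,016,920

First 117 days: 117 × €9,420 = €1,102,140
Remaining days: (156 − 117) × €21,810 = €850,590
Per-day component: €1,102,140 + €850,590 = €1,952,730
Base plus per-day: €58,550 + €1,952,730 = €2,011,280
Enhancement: 50% of €2,011,280 = €1,005,640
Enhanced fine: €2,011,280 + €1,005,640 = €3,016,920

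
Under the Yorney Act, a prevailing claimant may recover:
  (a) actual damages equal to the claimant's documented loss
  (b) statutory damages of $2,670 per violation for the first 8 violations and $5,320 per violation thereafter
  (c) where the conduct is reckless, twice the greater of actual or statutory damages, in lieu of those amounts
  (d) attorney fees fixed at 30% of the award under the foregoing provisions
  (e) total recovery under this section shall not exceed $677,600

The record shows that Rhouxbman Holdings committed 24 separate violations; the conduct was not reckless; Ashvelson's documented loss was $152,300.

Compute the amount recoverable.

Total recovery: $336,414

First 8 violations: 8 × $2,670 = $21,360
Remaining violations: (24 − 8) × $5,320 = $85,120
Statutory damages: $21,360 + $85,120 = $106,480
Conduct not reckless: the in-lieu enhancement does not apply.
Actual plus statutory damages: $152,300 + $106,480 = $258,780
Attorney fees: 30% of $258,780 = $77,634
Total before cap: $258,780 + $77,634 = $336,414
Cap at $677,600: $336,414 is within the cap, no reduction.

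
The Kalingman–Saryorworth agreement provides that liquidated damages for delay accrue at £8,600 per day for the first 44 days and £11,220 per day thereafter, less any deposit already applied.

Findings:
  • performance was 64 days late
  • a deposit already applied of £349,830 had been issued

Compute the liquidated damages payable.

First 44 days: 44 × £8,600 = £378,400
Remaining days: (64 − 44) × £11,220 = £224,400
Accrued per-day damages: £378,400 + £224,400 = £602,800
Less deposit already applied: £602,800 − £349,830 = £252,970

£252,970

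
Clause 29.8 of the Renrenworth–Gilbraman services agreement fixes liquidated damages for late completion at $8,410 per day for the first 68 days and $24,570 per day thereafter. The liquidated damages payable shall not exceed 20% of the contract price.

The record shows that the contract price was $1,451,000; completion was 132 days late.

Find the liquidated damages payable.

First 68 days: 68 × $8,410 = $571,880
Remaining days: (132 − 68) × $24,570 = $1,572,480
Accrued per-day damages: $571,880 + $1,572,480 = $2,144,360
Cap: 20% of $1,451,000 = $290,200
Cap at $290,200: $2,144,360 exceeds the cap → $290,200

$290,200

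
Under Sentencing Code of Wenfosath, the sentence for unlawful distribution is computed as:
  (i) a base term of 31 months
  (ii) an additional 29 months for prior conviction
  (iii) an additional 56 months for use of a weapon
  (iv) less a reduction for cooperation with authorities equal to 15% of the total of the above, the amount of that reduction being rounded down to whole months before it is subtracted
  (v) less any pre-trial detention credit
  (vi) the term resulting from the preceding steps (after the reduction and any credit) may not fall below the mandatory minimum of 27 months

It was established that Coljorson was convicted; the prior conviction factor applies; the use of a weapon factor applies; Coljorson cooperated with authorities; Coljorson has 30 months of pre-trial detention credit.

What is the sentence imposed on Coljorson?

Prior conviction enhancement: +29 months
Use of a weapon enhancement: +56 months
Adjusted term: 31 months + 29 months + 56 months = 116 months
Cooperation with authorities reduction: 15% of 116 months = 17 months (rounded down)
After reduction: 116 − 17 = 99 months
Less pre-trial detention credit: 99 months − 30 months = 69 months
Minimum 27 months: 69 months meets the minimum, no increase.

69 months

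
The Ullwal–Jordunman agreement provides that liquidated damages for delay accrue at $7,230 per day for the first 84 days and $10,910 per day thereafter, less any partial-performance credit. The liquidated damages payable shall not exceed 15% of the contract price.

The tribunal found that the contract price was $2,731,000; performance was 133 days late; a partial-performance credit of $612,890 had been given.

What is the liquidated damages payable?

$409,650

First 84 days: 84 × $7,230 = $607,320
Remaining days: (133 − 84) × $10,910 = $534,590
Accrued per-day damages: $607,320 + $534,590 = $1,141,910
Less partial-performance credit: $1,141,910 − $612,890 = $529,020
Cap: 15% of $2,731,000 = $409,650
Cap at $409,650: $529,020 exceeds the cap → $409,650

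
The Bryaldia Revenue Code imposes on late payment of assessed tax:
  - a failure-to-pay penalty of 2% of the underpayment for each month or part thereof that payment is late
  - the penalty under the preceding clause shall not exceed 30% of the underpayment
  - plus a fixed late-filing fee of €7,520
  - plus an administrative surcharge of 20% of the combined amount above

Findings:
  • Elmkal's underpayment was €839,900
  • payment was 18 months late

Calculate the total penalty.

Accrued rate: 2% × 18 = 36%, capped at 30% → 30%
Failure-to-pay penalty: 30% of €839,900 = €251,970
Penalty before surcharge: €251,970 + €7,520 = €259,490
Administrative surcharge: 20% of €259,490 = €51,898
Total penalty: €259,490 + €51,898 = €311,388

€311,388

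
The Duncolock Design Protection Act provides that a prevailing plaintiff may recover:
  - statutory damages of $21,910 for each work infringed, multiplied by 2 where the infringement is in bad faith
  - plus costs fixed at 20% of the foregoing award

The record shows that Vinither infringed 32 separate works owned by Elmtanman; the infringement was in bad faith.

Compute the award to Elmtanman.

Statutory damages: 32 × $21,910 = $701,120
Doubled: 2 × $701,120 = $1,402,240
Costs: 20% of $1,402,240 = $280,448
Award plus costs: $1,402,240 + $280,448 = $1,682,688

$1,682,688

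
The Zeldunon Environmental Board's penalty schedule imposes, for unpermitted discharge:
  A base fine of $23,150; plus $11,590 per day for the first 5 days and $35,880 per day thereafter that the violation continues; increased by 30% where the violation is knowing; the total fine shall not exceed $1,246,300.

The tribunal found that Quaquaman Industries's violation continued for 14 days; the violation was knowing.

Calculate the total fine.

$525,226

First 5 days: 5 × $11,590 = $57,950
Remaining days: (14 − 5) × $35,880 = $322,920
Per-day component: $57,950 + $322,920 = $380,870
Base plus per-day: $23,150 + $380,870 = $404,020
Enhancement: 30% of $404,020 = $121,206
Enhanced fine: $404,020 + $121,206 = $525,226
Cap at $1,246,300: $525,226 is within the cap, no reduction.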